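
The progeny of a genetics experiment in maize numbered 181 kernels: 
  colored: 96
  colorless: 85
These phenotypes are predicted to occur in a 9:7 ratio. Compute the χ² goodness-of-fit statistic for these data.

The 9:7 ratio has 16 parts, so with N = 181 the expected counts are:
  colored: 181 × 9/16 = 101.8125
  colorless: 181 × 7/16 = 79.1875
χ² = Σ (O − E)² / E
  colored: (96 − 101.8125)² / 101.8125 = 0.3318
  colorless: (85 − 79.1875)² / 79.1875 = 0.4266
χ² = 0.3318 + 0.4266 = 0.7584 ≈ 0.758

0.758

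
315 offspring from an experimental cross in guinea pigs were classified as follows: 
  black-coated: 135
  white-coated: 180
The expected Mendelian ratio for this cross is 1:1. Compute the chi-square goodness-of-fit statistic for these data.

The 1:1 ratio has 2 parts, so with N = 315 the expected counts are:
  black-coated: 315 × 1/2 = 157.5
  white-coated: 315 × 1/2 = 157.5
χ² = Σ (O − E)² / E
  black-coated: (135 − 157.5)² / 157.5 = 3.2143
  white-coated: (180 − 157.5)² / 157.5 = 3.2143
χ² = 3.2143 + 3.2143 = 6.4286 ≈ 6.429

6.429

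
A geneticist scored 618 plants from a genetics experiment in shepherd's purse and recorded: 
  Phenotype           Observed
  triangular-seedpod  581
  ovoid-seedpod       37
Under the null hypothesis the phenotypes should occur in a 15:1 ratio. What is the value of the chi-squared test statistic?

0.073

Expected counts for N = 618 under a 15:1 ratio (total parts = 16):
  triangular-seedpod: 618 × 15/16 = 579.375
  ovoid-seedpod: 618 × 1/16 = 38.625
χ² = Σ (O − E)² / E
  triangular-seedpod: (581 − 579.375)² / 579.375 = 0.0046
  ovoid-seedpod: (37 − 38.625)² / 38.625 = 0.0684
χ² = 0.0046 + 0.0684 = 0.073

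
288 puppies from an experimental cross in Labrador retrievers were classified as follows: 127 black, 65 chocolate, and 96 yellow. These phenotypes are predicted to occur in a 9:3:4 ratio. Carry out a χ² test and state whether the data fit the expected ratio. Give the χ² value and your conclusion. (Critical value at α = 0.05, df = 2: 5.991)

17.802; not consistent

Total ratio parts = 16. Expected numbers out of 288:
  black: 288 × 9/16 = 162
  chocolate: 288 × 3/16 = 54
  yellow: 288 × 4/16 = 72
χ² = Σ (O − E)² / E
  black: (127 − 162)² / 162 = 7.5617
  chocolate: (65 − 54)² / 54 = 2.2407
  yellow: (96 − 72)² / 72 = 8.0000
χ² = 7.5617 + 2.2407 + 8.0000 = 17.8024 ≈ 17.802
Degrees of freedom = 3 − 1 = 2; critical value at α = 0.05 is 5.991.
Since 17.802 > 5.991, we reject the null hypothesis — the data do not fit the 9:3:4 ratio.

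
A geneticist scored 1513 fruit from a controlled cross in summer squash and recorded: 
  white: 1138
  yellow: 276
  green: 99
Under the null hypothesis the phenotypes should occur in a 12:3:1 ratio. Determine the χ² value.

Total ratio parts = 16. Expected numbers out of 1513:
  white: 1513 × 12/16 = 1134.75
  yellow: 1513 × 3/16 = 283.6875
  green: 1513 × 1/16 = 94.5625
χ² = Σ (O − E)² / E
  white: (1138 − 1134.75)² / 1134.75 = 0.0093
  yellow: (276 − 283.6875)² / 283.6875 = 0.2083
  green: (99 − 94.5625)² / 94.5625 = 0.2082
χ² = 0.0093 + 0.2083 + 0.2082 = 0.4258 ≈ 0.426

0.426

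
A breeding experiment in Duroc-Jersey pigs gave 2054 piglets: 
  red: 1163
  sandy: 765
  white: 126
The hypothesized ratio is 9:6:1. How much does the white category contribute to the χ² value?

0.044

Total ratio parts = 16. Expected numbers out of 2054:
  red: 2054 × 9/16 = 1155.375
  sandy: 2054 × 6/16 = 770.25
  white: 2054 × 1/16 = 128.375
Contribution of white: (126 − 128.375)² / 128.375 = 0.0439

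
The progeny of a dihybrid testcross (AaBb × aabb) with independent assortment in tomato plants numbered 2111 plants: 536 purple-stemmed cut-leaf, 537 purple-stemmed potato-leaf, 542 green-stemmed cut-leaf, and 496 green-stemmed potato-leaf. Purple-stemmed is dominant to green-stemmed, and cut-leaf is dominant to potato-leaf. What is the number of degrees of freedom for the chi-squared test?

A dihybrid testcross with independent assortment gives a 1:1:1:1 ratio.
A goodness-of-fit test with 4 phenotype classes has df = 4 − 1 = 3.

3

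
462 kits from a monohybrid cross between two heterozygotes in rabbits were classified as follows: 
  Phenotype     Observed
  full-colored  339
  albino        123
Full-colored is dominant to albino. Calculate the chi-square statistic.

0.649

For a monohybrid cross between heterozygotes with complete dominance, the expected phenotypic ratio is 3:1.
Under the 3:1 hypothesis (Σ ratio = 4, N = 462):
  full-colored: 462 × 3/4 = 346.5
  albino: 462 × 1/4 = 115.5
χ² = Σ (O − E)² / E
  full-colored: (339 − 346.5)² / 346.5 = 0.1623
  albino: (123 − 115.5)² / 115.5 = 0.4870
χ² = 0.1623 + 0.4870 = 0.6493 ≈ 0.649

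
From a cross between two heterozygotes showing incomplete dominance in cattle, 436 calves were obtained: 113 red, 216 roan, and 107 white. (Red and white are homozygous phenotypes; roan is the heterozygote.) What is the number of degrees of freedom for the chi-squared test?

2

With incomplete dominance, a heterozygote × heterozygote cross gives a 1:2:1 phenotypic ratio.
A goodness-of-fit test with 3 phenotype classes has df = 3 − 1 = 2.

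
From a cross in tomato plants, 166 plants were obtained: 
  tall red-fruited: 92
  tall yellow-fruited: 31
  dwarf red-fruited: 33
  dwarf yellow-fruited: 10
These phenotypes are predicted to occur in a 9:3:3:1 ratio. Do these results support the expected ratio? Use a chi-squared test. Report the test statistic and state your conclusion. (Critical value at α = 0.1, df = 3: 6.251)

Total ratio parts = 16. Expected numbers out of 166:
  tall red-fruited: 166 × 9/16 = 93.375
  tall yellow-fruited: 166 × 3/16 = 31.125
  dwarf red-fruited: 166 × 3/16 = 31.125
  dwarf yellow-fruited: 166 × 1/16 = 10.375
χ² = Σ (O − E)² / E
  tall red-fruited: (92 − 93.375)² / 93.375 = 0.0202
  tall yellow-fruited: (31 − 31.125)² / 31.125 = 0.0005
  dwarf red-fruited: (33 − 31.125)² / 31.125 = 0.1130
  dwarf yellow-fruited: (10 − 10.375)² / 10.375 = 0.0136
χ² = 0.0202 + 0.0005 + 0.1130 + 0.0136 = 0.1473 ≈ 0.147
Degrees of freedom = 4 − 1 = 3; critical value at α = 0.1 is 6.251.
Since 0.147 < 6.251, we fail to reject the null hypothesis — the data are consistent with the 9:3:3:1 ratio.

0.147; consistent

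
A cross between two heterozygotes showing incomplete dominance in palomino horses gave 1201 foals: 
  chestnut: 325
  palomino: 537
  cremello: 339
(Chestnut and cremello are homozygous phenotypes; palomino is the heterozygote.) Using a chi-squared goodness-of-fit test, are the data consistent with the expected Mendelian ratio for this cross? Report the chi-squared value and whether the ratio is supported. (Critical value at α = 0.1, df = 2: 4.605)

13.756; not consistent

With incomplete dominance, a heterozygote × heterozygote cross gives a 1:2:1 phenotypic ratio.
Total ratio parts = 4. Expected numbers out of 1201:
  chestnut: 1201 × 1/4 = 300.25
  palomino: 1201 × 2/4 = 600.5
  cremello: 1201 × 1/4 = 300.25
χ² = Σ (O − E)² / E
  chestnut: (325 − 300.25)² / 300.25 = 2.0402
  palomino: (537 − 600.5)² / 600.5 = 6.7148
  cremello: (339 − 300.25)² / 300.25 = 5.0010
χ² = 2.0402 + 6.7148 + 5.0010 = 13.756
Degrees of freedom = 3 − 1 = 2; critical value at α = 0.1 is 4.605.
Since 13.756 > 4.605, we reject the null hypothesis — the data do not fit the 1:2:1 ratio.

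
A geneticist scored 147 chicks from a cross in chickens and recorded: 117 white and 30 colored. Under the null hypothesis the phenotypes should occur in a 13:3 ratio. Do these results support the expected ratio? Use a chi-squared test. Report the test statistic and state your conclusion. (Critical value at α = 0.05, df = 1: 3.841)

Total ratio parts = 16. Expected numbers out of 147:
  white: 147 × 13/16 = 119.4375
  colored: 147 × 3/16 = 27.5625
χ² = Σ (O − E)² / E
  white: (117 − 119.4375)² / 119.4375 = 0.0497
  colored: (30 − 27.5625)² / 27.5625 = 0.2156
χ² = 0.0497 + 0.2156 = 0.2653 ≈ 0.265
Degrees of freedom = 2 − 1 = 1; critical value at α = 0.05 is 3.841.
Since 0.265 < 3.841, we fail to reject the null hypothesis — the data are consistent with the 13:3 ratio.

0.265; consistent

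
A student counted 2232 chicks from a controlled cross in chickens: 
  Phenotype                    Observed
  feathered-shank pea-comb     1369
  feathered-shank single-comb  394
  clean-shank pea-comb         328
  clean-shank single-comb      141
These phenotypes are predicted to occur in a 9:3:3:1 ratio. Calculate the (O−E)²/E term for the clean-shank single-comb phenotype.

0.016

Under the 9:3:3:1 hypothesis (Σ ratio = 16, N = 2232):
  feathered-shank pea-comb: 2232 × 9/16 = 1255.5
  feathered-shank single-comb: 2232 × 3/16 = 418.5
  clean-shank pea-comb: 2232 × 3/16 = 418.5
  clean-shank single-comb: 2232 × 1/16 = 139.5
Contribution of clean-shank single-comb: (141 − 139.5)² / 139.5 = 0.0161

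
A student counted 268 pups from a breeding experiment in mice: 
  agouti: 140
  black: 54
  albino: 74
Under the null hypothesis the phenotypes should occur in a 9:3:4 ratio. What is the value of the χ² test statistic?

The 9:3:4 ratio has 16 parts, so with N = 268 the expected counts are:
  agouti: 268 × 9/16 = 150.75
  black: 268 × 3/16 = 50.25
  albino: 268 × 4/16 = 67
χ² = Σ (O − E)² / E
  agouti: (140 − 150.75)² / 150.75 = 0.7666
  black: (54 − 50.25)² / 50.25 = 0.2799
  albino: (74 − 67)² / 67 = 0.7313
χ² = 0.7666 + 0.2799 + 0.7313 = 1.7778 ≈ 1.778

1.778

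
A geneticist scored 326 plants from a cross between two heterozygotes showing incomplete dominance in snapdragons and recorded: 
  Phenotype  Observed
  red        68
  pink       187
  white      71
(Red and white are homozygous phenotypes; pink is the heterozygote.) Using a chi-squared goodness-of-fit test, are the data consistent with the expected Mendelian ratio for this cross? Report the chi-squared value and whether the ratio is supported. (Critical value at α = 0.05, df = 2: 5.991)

7.123; not consistent

With incomplete dominance, a heterozygote × heterozygote cross gives a 1:2:1 phenotypic ratio.
Expected counts for N = 326 under a 1:2:1 ratio (total parts = 4):
  red: 326 × 1/4 = 81.5
  pink: 326 × 2/4 = 163
  white: 326 × 1/4 = 81.5
χ² = Σ (O − E)² / E
  red: (68 − 81.5)² / 81.5 = 2.2362
  pink: (187 − 163)² / 163 = 3.5337
  white: (71 − 81.5)² / 81.5 = 1.3528
χ² = 2.2362 + 3.5337 + 1.3528 = 7.1227 ≈ 7.123
Degrees of freedom = 3 − 1 = 2; critical value at α = 0.05 is 5.991.
Since 7.123 > 5.991, we reject the null hypothesis — the data do not fit the 1:2:1 ratio.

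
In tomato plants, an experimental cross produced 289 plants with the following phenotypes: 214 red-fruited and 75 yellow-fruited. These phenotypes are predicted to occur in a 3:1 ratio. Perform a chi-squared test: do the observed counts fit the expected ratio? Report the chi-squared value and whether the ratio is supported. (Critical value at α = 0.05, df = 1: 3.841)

Expected counts for N = 289 under a 3:1 ratio (total parts = 4):
  red-fruited: 289 × 3/4 = 216.75
  yellow-fruited: 289 × 1/4 = 72.25
χ² = Σ (O − E)² / E
  red-fruited: (214 − 216.75)² / 216.75 = 0.0349
  yellow-fruited: (75 − 72.25)² / 72.25 = 0.1047
χ² = 0.0349 + 0.1047 = 0.1396 ≈ 0.140
Degrees of freedom = 2 − 1 = 1; critical value at α = 0.05 is 3.841.
Since 0.140 < 3.841, we fail to reject the null hypothesis — the data are consistent with the 3:1 ratio.

0.140; consistent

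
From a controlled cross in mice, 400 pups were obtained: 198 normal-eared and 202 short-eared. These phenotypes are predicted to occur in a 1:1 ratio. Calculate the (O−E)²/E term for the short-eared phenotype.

The 1:1 ratio has 2 parts, so with N = 400 the expected counts are:
  normal-eared: 400 × 1/2 = 200
  short-eared: 400 × 1/2 = 200
Contribution of short-eared: (202 − 200)² / 200 = 0.0200

0.020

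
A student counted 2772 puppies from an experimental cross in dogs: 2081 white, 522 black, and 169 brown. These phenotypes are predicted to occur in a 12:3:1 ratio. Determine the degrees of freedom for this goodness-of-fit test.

2

A goodness-of-fit test with 3 phenotype classes has df = 3 − 1 = 2.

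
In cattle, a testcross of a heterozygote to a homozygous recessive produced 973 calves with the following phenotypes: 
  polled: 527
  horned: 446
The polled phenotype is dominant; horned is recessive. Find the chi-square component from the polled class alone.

3.372

A testcross of a heterozygote (Aa × aa) gives a 1:1 phenotypic ratio.
The 1:1 ratio has 2 parts, so with N = 973 the expected counts are:
  polled: 973 × 1/2 = 486.5
  horned: 973 × 1/2 = 486.5
Contribution of polled: (527 − 486.5)² / 486.5 = 3.3715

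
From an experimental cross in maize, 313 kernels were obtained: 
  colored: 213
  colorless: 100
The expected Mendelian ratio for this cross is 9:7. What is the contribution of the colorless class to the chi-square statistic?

9.964

The 9:7 ratio has 16 parts, so with N = 313 the expected counts are:
  colored: 313 × 9/16 = 176.0625
  colorless: 313 × 7/16 = 136.9375
Contribution of colorless: (100 − 136.9375)² / 136.9375 = 9.9635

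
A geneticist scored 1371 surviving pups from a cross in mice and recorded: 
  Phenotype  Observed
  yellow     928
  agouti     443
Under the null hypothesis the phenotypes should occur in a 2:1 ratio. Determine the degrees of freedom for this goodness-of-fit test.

A goodness-of-fit test with 2 phenotype classes has df = 2 − 1 = 1.

1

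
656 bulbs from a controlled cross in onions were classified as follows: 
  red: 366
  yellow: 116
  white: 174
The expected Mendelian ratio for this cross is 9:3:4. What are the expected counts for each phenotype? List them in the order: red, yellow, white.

369, 123, 164

Under the 9:3:4 hypothesis (Σ ratio = 16, N = 656):
  red: 656 × 9/16 = 369
  yellow: 656 × 3/16 = 123
  white: 656 × 4/16 = 164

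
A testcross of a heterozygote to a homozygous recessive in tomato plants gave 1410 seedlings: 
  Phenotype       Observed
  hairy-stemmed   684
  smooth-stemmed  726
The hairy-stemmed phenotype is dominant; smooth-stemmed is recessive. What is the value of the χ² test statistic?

A testcross of a heterozygote (Aa × aa) gives a 1:1 phenotypic ratio.
Total ratio parts = 2. Expected numbers out of 1410:
  hairy-stemmed: 1410 × 1/2 = 705
  smooth-stemmed: 1410 × 1/2 = 705
χ² = Σ (O − E)² / E
  hairy-stemmed: (684 − 705)² / 705 = 0.6255
  smooth-stemmed: (726 − 705)² / 705 = 0.6255
χ² = 0.6255 + 0.6255 = 1.251

1.251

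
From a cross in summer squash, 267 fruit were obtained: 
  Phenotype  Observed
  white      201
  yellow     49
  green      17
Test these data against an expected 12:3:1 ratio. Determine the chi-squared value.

0.031

Under the 12:3:1 hypothesis (Σ ratio = 16, N = 267):
  white: 267 × 12/16 = 200.25
  yellow: 267 × 3/16 = 50.0625
  green: 267 × 1/16 = 16.6875
χ² = Σ (O − E)² / E
  white: (201 − 200.25)² / 200.25 = 0.0028
  yellow: (49 − 50.0625)² / 50.0625 = 0.0225
  green: (17 − 16.6875)² / 16.6875 = 0.0059
χ² = 0.0028 + 0.0225 + 0.0059 = 0.0312 ≈ 0.031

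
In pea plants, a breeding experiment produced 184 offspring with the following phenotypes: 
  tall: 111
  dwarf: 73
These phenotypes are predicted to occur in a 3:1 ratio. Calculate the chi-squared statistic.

Under the 3:1 hypothesis (Σ ratio = 4, N = 184):
  tall: 184 × 3/4 = 138
  dwarf: 184 × 1/4 = 46
χ² = Σ (O − E)² / E
  tall: (111 − 138)² / 138 = 5.2826
  dwarf: (73 − 46)² / 46 = 15.8478
χ² = 5.2826 + 15.8478 = 21.1304 ≈ 21.130

21.130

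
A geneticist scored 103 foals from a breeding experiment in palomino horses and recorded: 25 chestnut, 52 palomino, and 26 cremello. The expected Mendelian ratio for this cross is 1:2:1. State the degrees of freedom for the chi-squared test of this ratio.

A goodness-of-fit test with 3 phenotype classes has df = 3 − 1 = 2.

2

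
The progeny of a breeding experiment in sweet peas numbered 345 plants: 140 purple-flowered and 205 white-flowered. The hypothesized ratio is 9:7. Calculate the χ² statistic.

The 9:7 ratio has 16 parts, so with N = 345 the expected counts are:
  purple-flowered: 345 × 9/16 = 194.0625
  white-flowered: 345 × 7/16 = 150.9375
χ² = Σ (O − E)² / E
  purple-flowered: (140 − 194.0625)² / 194.0625 = 15.0609
  white-flowered: (205 − 150.9375)² / 150.9375 = 19.3640
χ² = 15.0609 + 19.3640 = 34.4249 ≈ 34.425

34.425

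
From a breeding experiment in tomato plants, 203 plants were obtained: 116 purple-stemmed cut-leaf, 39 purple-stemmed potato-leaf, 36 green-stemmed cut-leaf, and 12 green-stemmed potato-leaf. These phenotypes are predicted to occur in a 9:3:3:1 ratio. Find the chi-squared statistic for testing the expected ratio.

0.201

Total ratio parts = 16. Expected numbers out of 203:
  purple-stemmed cut-leaf: 203 × 9/16 = 114.1875
  purple-stemmed potato-leaf: 203 × 3/16 = 38.0625
  green-stemmed cut-leaf: 203 × 3/16 = 38.0625
  green-stemmed potato-leaf: 203 × 1/16 = 12.6875
χ² = Σ (O − E)² / E
  purple-stemmed cut-leaf: (116 − 114.1875)² / 114.1875 = 0.0288
  purple-stemmed potato-leaf: (39 − 38.0625)² / 38.0625 = 0.0231
  green-stemmed cut-leaf: (36 − 38.0625)² / 38.0625 = 0.1118
  green-stemmed potato-leaf: (12 − 12.6875)² / 12.6875 = 0.0373
χ² = 0.0288 + 0.0231 + 0.1118 + 0.0373 = 0.201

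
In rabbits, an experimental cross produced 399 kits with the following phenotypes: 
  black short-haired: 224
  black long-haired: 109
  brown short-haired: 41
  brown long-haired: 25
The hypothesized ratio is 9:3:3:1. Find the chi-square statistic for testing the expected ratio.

30.906

Expected counts for N = 399 under a 9:3:3:1 ratio (total parts = 16):
  black short-haired: 399 × 9/16 = 224.4375
  black long-haired: 399 × 3/16 = 74.8125
  brown short-haired: 399 × 3/16 = 74.8125
  brown long-haired: 399 × 1/16 = 24.9375
χ² = Σ (O − E)² / E
  black short-haired: (224 − 224.4375)² / 224.4375 = 0.0009
  black long-haired: (109 − 74.8125)² / 74.8125 = 15.6229
  brown short-haired: (41 − 74.8125)² / 74.8125 = 15.2820
  brown long-haired: (25 − 24.9375)² / 24.9375 = 0.0002
χ² = 0.0009 + 15.6229 + 15.2820 + 0.0002 = 30.906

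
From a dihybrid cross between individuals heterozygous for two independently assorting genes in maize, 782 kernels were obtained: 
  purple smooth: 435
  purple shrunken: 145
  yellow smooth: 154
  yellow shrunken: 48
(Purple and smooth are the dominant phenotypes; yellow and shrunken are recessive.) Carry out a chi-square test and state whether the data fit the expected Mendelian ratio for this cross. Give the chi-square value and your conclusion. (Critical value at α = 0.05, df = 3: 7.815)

0.459; consistent

A dihybrid F₂ with independent assortment and complete dominance at both loci gives a 9:3:3:1 phenotypic ratio.
Total ratio parts = 16. Expected numbers out of 782:
  purple smooth: 782 × 9/16 = 439.875
  purple shrunken: 782 × 3/16 = 146.625
  yellow smooth: 782 × 3/16 = 146.625
  yellow shrunken: 782 × 1/16 = 48.875
χ² = Σ (O − E)² / E
  purple smooth: (435 − 439.875)² / 439.875 = 0.0540
  purple shrunken: (145 − 146.625)² / 146.625 = 0.0180
  yellow smooth: (154 − 146.625)² / 146.625 = 0.3710
  yellow shrunken: (48 − 48.875)² / 48.875 = 0.0157
χ² = 0.0540 + 0.0180 + 0.3710 + 0.0157 = 0.4587 ≈ 0.459
Degrees of freedom = 4 − 1 = 3; critical value at α = 0.05 is 7.815.
Since 0.459 < 7.815, we fail to reject the null hypothesis — the data are consistent with the 9:3:3:1 ratio.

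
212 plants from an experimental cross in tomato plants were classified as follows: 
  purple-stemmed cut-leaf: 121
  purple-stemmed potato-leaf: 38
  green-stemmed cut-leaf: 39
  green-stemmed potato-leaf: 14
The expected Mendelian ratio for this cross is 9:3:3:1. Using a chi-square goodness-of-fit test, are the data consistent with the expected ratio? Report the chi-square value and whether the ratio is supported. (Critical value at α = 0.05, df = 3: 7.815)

0.159; consistent

Under the 9:3:3:1 hypothesis (Σ ratio = 16, N = 212):
  purple-stemmed cut-leaf: 212 × 9/16 = 119.25
  purple-stemmed potato-leaf: 212 × 3/16 = 39.75
  green-stemmed cut-leaf: 212 × 3/16 = 39.75
  green-stemmed potato-leaf: 212 × 1/16 = 13.25
χ² = Σ (O − E)² / E
  purple-stemmed cut-leaf: (121 − 119.25)² / 119.25 = 0.0257
  purple-stemmed potato-leaf: (38 − 39.75)² / 39.75 = 0.0770
  green-stemmed cut-leaf: (39 − 39.75)² / 39.75 = 0.0142
  green-stemmed potato-leaf: (14 − 13.25)² / 13.25 = 0.0425
χ² = 0.0257 + 0.0770 + 0.0142 + 0.0425 = 0.1594 ≈ 0.159
Degrees of freedom = 4 − 1 = 3; critical value at α = 0.05 is 7.815.
Since 0.159 < 7.815, we fail to reject the null hypothesis — the data are consistent with the 9:3:3:1 ratio.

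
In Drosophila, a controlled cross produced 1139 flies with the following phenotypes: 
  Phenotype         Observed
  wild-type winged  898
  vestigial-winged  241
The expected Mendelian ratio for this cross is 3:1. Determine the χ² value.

8.963

Under the 3:1 hypothesis (Σ ratio = 4, N = 1139):
  wild-type winged: 1139 × 3/4 = 854.25
  vestigial-winged: 1139 × 1/4 = 284.75
χ² = Σ (O − E)² / E
  wild-type winged: (898 − 854.25)² / 854.25 = 2.2406
  vestigial-winged: (241 − 284.75)² / 284.75 = 6.7219
χ² = 2.2406 + 6.7219 = 8.9625 ≈ 8.963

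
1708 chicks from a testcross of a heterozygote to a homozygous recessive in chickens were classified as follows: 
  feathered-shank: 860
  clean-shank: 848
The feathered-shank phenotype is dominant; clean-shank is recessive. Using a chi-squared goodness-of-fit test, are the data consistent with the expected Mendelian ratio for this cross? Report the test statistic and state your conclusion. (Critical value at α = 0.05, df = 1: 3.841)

0.084; consistent

A testcross of a heterozygote (Aa × aa) gives a 1:1 phenotypic ratio.
Expected counts for N = 1708 under a 1:1 ratio (total parts = 2):
  feathered-shank: 1708 × 1/2 = 854
  clean-shank: 1708 × 1/2 = 854
χ² = Σ (O − E)² / E
  feathered-shank: (860 − 854)² / 854 = 0.0422
  clean-shank: (848 − 854)² / 854 = 0.0422
χ² = 0.0422 + 0.0422 = 0.0844 ≈ 0.084
Degrees of freedom = 2 − 1 = 1; critical value at α = 0.05 is 3.841.
Since 0.084 < 3.841, we fail to reject the null hypothesis — the data are consistent with the 1:1 ratio.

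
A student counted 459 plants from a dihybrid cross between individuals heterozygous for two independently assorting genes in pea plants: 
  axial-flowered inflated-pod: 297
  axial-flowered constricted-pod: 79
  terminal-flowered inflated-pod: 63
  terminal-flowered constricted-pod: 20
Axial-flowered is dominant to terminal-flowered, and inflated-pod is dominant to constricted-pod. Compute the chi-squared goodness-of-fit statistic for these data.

A dihybrid F₂ with independent assortment and complete dominance at both loci gives a 9:3:3:1 phenotypic ratio.
Total ratio parts = 16. Expected numbers out of 459:
  axial-flowered inflated-pod: 459 × 9/16 = 258.1875
  axial-flowered constricted-pod: 459 × 3/16 = 86.0625
  terminal-flowered inflated-pod: 459 × 3/16 = 86.0625
  terminal-flowered constricted-pod: 459 × 1/16 = 28.6875
χ² = Σ (O − E)² / E
  axial-flowered inflated-pod: (297 − 258.1875)² / 258.1875 = 5.8346
  axial-flowered constricted-pod: (79 − 86.0625)² / 86.0625 = 0.5796
  terminal-flowered inflated-pod: (63 − 86.0625)² / 86.0625 = 6.1801
  terminal-flowered constricted-pod: (20 − 28.6875)² / 28.6875 = 2.6309
χ² = 5.8346 + 0.5796 + 6.1801 + 2.6309 = 15.2252 ≈ 15.225

15.225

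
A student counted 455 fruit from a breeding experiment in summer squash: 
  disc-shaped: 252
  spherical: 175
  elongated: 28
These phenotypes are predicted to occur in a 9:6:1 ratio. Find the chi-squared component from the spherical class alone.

0.112

Under the 9:6:1 hypothesis (Σ ratio = 16, N = 455):
  disc-shaped: 455 × 9/16 = 255.9375
  spherical: 455 × 6/16 = 170.625
  elongated: 455 × 1/16 = 28.4375
Contribution of spherical: (175 − 170.625)² / 170.625 = 0.1122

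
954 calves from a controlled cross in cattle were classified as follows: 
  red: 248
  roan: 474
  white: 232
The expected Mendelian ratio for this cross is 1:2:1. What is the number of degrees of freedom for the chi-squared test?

2

A goodness-of-fit test with 3 phenotype classes has df = 3 − 1 = 2.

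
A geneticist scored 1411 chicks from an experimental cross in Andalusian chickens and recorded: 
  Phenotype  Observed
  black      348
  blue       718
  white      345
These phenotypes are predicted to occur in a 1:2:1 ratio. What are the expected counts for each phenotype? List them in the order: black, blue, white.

352.75, 705.5, 352.75

The 1:2:1 ratio has 4 parts, so with N = 1411 the expected counts are:
  black: 1411 × 1/4 = 352.75
  blue: 1411 × 2/4 = 705.5
  white: 1411 × 1/4 = 352.75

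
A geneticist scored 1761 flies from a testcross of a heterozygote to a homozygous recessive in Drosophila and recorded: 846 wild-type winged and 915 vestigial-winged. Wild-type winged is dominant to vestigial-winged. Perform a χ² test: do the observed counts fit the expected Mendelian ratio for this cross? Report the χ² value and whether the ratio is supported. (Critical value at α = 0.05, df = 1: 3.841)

2.704; consistent

A testcross of a heterozygote (Aa × aa) gives a 1:1 phenotypic ratio.
Under the 1:1 hypothesis (Σ ratio = 2, N = 1761):
  wild-type winged: 1761 × 1/2 = 880.5
  vestigial-winged: 1761 × 1/2 = 880.5
χ² = Σ (O − E)² / E
  wild-type winged: (846 − 880.5)² / 880.5 = 1.3518
  vestigial-winged: (915 − 880.5)² / 880.5 = 1.3518
χ² = 1.3518 + 1.3518 = 2.7036 ≈ 2.704
Degrees of freedom = 2 − 1 = 1; critical value at α = 0.05 is 3.841.
Since 2.704 < 3.841, we fail to reject the null hypothesis — the data are consistent with the 1:1 ratio.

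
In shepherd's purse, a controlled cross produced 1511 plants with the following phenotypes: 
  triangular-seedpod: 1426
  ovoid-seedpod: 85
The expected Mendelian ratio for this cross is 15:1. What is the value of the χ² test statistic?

Expected counts for N = 1511 under a 15:1 ratio (total parts = 16):
  triangular-seedpod: 1511 × 15/16 = 1416.5625
  ovoid-seedpod: 1511 × 1/16 = 94.4375
χ² = Σ (O − E)² / E
  triangular-seedpod: (1426 − 1416.5625)² / 1416.5625 = 0.0629
  ovoid-seedpod: (85 − 94.4375)² / 94.4375 = 0.9431
χ² = 0.0629 + 0.9431 = 1.006

1.006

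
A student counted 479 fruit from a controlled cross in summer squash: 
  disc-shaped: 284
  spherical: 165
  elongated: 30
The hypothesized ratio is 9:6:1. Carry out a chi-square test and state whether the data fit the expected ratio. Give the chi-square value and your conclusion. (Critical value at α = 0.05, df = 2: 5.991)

1.978; consistent

The 9:6:1 ratio has 16 parts, so with N = 479 the expected counts are:
  disc-shaped: 479 × 9/16 = 269.4375
  spherical: 479 × 6/16 = 179.625
  elongated: 479 × 1/16 = 29.9375
χ² = Σ (O − E)² / E
  disc-shaped: (284 − 269.4375)² / 269.4375 = 0.7871
  spherical: (165 − 179.625)² / 179.625 = 1.1908
  elongated: (30 − 29.9375)² / 29.9375 = 0.0001
χ² = 0.7871 + 1.1908 + 0.0001 = 1.978
Degrees of freedom = 3 − 1 = 2; critical value at α = 0.05 is 5.991.
Since 1.978 < 5.991, we fail to reject the null hypothesis — the data are consistent with the 9:6:1 ratio.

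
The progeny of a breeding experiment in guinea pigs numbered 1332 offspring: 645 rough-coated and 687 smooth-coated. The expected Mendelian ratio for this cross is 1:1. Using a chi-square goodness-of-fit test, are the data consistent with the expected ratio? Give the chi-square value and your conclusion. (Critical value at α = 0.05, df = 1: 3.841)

Total ratio parts = 2. Expected numbers out of 1332:
  rough-coated: 1332 × 1/2 = 666
  smooth-coated: 1332 × 1/2 = 666
χ² = Σ (O − E)² / E
  rough-coated: (645 − 666)² / 666 = 0.6622
  smooth-coated: (687 − 666)² / 666 = 0.6622
χ² = 0.6622 + 0.6622 = 1.3244 ≈ 1.324
Degrees of freedom = 2 − 1 = 1; critical value at α = 0.05 is 3.841.
Since 1.324 < 3.841, we fail to reject the null hypothesis — the data are consistent with the 1:1 ratio.

1.324; consistent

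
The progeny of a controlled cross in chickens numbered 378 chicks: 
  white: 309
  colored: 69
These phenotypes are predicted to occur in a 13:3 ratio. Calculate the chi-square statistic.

Total ratio parts = 16. Expected numbers out of 378:
  white: 378 × 13/16 = 307.125
  colored: 378 × 3/16 = 70.875
χ² = Σ (O − E)² / E
  white: (309 − 307.125)² / 307.125 = 0.0114
  colored: (69 − 70.875)² / 70.875 = 0.0496
χ² = 0.0114 + 0.0496 = 0.061

0.061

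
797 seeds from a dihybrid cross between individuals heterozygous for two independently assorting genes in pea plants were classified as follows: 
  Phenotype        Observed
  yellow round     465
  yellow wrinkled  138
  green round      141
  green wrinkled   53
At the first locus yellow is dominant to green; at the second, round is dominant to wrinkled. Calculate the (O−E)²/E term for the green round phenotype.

A dihybrid F₂ with independent assortment and complete dominance at both loci gives a 9:3:3:1 phenotypic ratio.
Total ratio parts = 16. Expected numbers out of 797:
  yellow round: 797 × 9/16 = 448.3125
  yellow wrinkled: 797 × 3/16 = 149.4375
  green round: 797 × 3/16 = 149.4375
  green wrinkled: 797 × 1/16 = 49.8125
Contribution of green round: (141 − 149.4375)² / 149.4375 = 0.4764

0.476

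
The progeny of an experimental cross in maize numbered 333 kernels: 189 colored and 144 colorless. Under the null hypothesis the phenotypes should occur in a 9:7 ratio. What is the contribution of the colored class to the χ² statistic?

The 9:7 ratio has 16 parts, so with N = 333 the expected counts are:
  colored: 333 × 9/16 = 187.3125
  colorless: 333 × 7/16 = 145.6875
Contribution of colored: (189 − 187.3125)² / 187.3125 = 0.0152

0.015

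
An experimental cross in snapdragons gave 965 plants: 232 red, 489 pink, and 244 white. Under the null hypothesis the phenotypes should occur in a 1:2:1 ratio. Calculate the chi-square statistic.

0.474

The 1:2:1 ratio has 4 parts, so with N = 965 the expected counts are:
  red: 965 × 1/4 = 241.25
  pink: 965 × 2/4 = 482.5
  white: 965 × 1/4 = 241.25
χ² = Σ (O − E)² / E
  red: (232 − 241.25)² / 241.25 = 0.3547
  pink: (489 − 482.5)² / 482.5 = 0.0876
  white: (244 − 241.25)² / 241.25 = 0.0313
χ² = 0.3547 + 0.0876 + 0.0313 = 0.4736 ≈ 0.474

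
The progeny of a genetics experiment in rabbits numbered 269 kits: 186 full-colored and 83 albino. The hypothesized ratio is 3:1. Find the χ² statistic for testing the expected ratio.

Expected counts for N = 269 under a 3:1 ratio (total parts = 4):
  full-colored: 269 × 3/4 = 201.75
  albino: 269 × 1/4 = 67.25
χ² = Σ (O − E)² / E
  full-colored: (186 − 201.75)² / 201.75 = 1.2296
  albino: (83 − 67.25)² / 67.25 = 3.6887
χ² = 1.2296 + 3.6887 = 4.9183 ≈ 4.918

4.918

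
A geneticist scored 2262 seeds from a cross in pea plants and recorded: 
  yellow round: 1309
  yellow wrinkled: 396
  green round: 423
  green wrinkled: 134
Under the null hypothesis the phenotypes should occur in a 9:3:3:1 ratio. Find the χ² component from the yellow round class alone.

Total ratio parts = 16. Expected numbers out of 2262:
  yellow round: 2262 × 9/16 = 1272.375
  yellow wrinkled: 2262 × 3/16 = 424.125
  green round: 2262 × 3/16 = 424.125
  green wrinkled: 2262 × 1/16 = 141.375
Contribution of yellow round: (1309 − 1272.375)² / 1272.375 = 1.0542

1.054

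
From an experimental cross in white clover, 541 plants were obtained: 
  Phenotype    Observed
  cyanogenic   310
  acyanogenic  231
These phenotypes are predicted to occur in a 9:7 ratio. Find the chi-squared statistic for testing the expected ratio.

Expected counts for N = 541 under a 9:7 ratio (total parts = 16):
  cyanogenic: 541 × 9/16 = 304.3125
  acyanogenic: 541 × 7/16 = 236.6875
χ² = Σ (O − E)² / E
  cyanogenic: (310 − 304.3125)² / 304.3125 = 0.1063
  acyanogenic: (231 − 236.6875)² / 236.6875 = 0.1367
χ² = 0.1063 + 0.1367 = 0.243

0.243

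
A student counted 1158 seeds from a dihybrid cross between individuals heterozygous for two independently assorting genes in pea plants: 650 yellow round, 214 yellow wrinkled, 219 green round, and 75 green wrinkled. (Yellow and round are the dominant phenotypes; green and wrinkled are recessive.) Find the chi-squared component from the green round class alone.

0.016

A dihybrid F₂ with independent assortment and complete dominance at both loci gives a 9:3:3:1 phenotypic ratio.
Under the 9:3:3:1 hypothesis (Σ ratio = 16, N = 1158):
  yellow round: 1158 × 9/16 = 651.375
  yellow wrinkled: 1158 × 3/16 = 217.125
  green round: 1158 × 3/16 = 217.125
  green wrinkled: 1158 × 1/16 = 72.375
Contribution of green round: (219 − 217.125)² / 217.125 = 0.0162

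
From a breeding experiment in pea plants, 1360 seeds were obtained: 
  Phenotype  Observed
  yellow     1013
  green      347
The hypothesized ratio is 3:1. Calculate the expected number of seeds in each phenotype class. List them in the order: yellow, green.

Total ratio parts = 4. Expected numbers out of 1360:
  yellow: 1360 × 3/4 = 1020
  green: 1360 × 1/4 = 340

1020, 340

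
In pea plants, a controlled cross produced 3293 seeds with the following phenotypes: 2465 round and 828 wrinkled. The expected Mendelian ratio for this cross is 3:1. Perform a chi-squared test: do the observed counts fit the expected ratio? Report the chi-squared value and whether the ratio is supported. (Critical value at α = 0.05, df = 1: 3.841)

Expected counts for N = 3293 under a 3:1 ratio (total parts = 4):
  round: 3293 × 3/4 = 2469.75
  wrinkled: 3293 × 1/4 = 823.25
χ² = Σ (O − E)² / E
  round: (2465 − 2469.75)² / 2469.75 = 0.0091
  wrinkled: (828 − 823.25)² / 823.25 = 0.0274
χ² = 0.0091 + 0.0274 = 0.0365 ≈ 0.037
Degrees of freedom = 2 − 1 = 1; critical value at α = 0.05 is 3.841.
Since 0.037 < 3.841, we fail to reject the null hypothesis — the data are consistent with the 3:1 ratio.

0.037; consistent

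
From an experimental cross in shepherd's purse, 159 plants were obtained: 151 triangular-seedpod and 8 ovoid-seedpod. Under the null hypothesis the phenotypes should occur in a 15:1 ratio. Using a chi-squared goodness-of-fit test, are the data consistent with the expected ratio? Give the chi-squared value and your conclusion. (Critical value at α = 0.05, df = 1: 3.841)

Total ratio parts = 16. Expected numbers out of 159:
  triangular-seedpod: 159 × 15/16 = 149.0625
  ovoid-seedpod: 159 × 1/16 = 9.9375
χ² = Σ (O − E)² / E
  triangular-seedpod: (151 − 149.0625)² / 149.0625 = 0.0252
  ovoid-seedpod: (8 − 9.9375)² / 9.9375 = 0.3778
χ² = 0.0252 + 0.3778 = 0.403
Degrees of freedom = 2 − 1 = 1; critical value at α = 0.05 is 3.841.
Since 0.403 < 3.841, we fail to reject the null hypothesis — the data are consistent with the 15:1 ratio.

0.403; consistent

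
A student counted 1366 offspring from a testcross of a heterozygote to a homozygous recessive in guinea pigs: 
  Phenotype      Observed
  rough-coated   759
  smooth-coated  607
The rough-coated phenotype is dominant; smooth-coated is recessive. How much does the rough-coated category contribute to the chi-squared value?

8.457

A testcross of a heterozygote (Aa × aa) gives a 1:1 phenotypic ratio.
The 1:1 ratio has 2 parts, so with N = 1366 the expected counts are:
  rough-coated: 1366 × 1/2 = 683
  smooth-coated: 1366 × 1/2 = 683
Contribution of rough-coated: (759 − 683)² / 683 = 8.4568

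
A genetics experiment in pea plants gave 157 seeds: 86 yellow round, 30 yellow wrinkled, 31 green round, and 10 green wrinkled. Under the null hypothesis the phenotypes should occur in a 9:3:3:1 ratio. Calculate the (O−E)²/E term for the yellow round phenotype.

The 9:3:3:1 ratio has 16 parts, so with N = 157 the expected counts are:
  yellow round: 157 × 9/16 = 88.3125
  yellow wrinkled: 157 × 3/16 = 29.4375
  green round: 157 × 3/16 = 29.4375
  green wrinkled: 157 × 1/16 = 9.8125
Contribution of yellow round: (86 − 88.3125)² / 88.3125 = 0.0606

0.061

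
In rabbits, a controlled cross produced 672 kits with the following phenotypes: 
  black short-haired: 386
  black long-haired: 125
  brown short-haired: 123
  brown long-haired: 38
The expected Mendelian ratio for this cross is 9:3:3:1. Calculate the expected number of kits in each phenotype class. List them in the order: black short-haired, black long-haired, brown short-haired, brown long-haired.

378, 126, 126, 42

Total ratio parts = 16. Expected numbers out of 672:
  black short-haired: 672 × 9/16 = 378
  black long-haired: 672 × 3/16 = 126
  brown short-haired: 672 × 3/16 = 126
  brown long-haired: 672 × 1/16 = 42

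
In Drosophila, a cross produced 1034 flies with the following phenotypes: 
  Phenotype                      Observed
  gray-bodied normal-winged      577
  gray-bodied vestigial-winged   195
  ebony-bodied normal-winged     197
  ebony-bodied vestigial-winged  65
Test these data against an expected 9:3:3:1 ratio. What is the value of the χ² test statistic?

0.096

Under the 9:3:3:1 hypothesis (Σ ratio = 16, N = 1034):
  gray-bodied normal-winged: 1034 × 9/16 = 581.625
  gray-bodied vestigial-winged: 1034 × 3/16 = 193.875
  ebony-bodied normal-winged: 1034 × 3/16 = 193.875
  ebony-bodied vestigial-winged: 1034 × 1/16 = 64.625
χ² = Σ (O − E)² / E
  gray-bodied normal-winged: (577 − 581.625)² / 581.625 = 0.0368
  gray-bodied vestigial-winged: (195 − 193.875)² / 193.875 = 0.0065
  ebony-bodied normal-winged: (197 − 193.875)² / 193.875 = 0.0504
  ebony-bodied vestigial-winged: (65 − 64.625)² / 64.625 = 0.0022
χ² = 0.0368 + 0.0065 + 0.0504 + 0.0022 = 0.0959 ≈ 0.096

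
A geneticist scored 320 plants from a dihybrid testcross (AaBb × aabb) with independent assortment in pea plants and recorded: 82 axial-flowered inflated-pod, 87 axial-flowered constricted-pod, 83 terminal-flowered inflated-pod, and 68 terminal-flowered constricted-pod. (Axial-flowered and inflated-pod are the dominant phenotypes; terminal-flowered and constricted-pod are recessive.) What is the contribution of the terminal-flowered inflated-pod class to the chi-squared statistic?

A dihybrid testcross with independent assortment gives a 1:1:1:1 ratio.
Expected counts for N = 320 under a 1:1:1:1 ratio (total parts = 4):
  axial-flowered inflated-pod: 320 × 1/4 = 80
  axial-flowered constricted-pod: 320 × 1/4 = 80
  terminal-flowered inflated-pod: 320 × 1/4 = 80
  terminal-flowered constricted-pod: 320 × 1/4 = 80
Contribution of terminal-flowered inflated-pod: (83 − 80)² / 80 = 0.1125

0.113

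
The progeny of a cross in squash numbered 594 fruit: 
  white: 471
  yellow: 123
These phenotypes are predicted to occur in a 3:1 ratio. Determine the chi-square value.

5.838

Expected counts for N = 594 under a 3:1 ratio (total parts = 4):
  white: 594 × 3/4 = 445.5
  yellow: 594 × 1/4 = 148.5
χ² = Σ (O − E)² / E
  white: (471 − 445.5)² / 445.5 = 1.4596
  yellow: (123 − 148.5)² / 148.5 = 4.3788
χ² = 1.4596 + 4.3788 = 5.8384 ≈ 5.838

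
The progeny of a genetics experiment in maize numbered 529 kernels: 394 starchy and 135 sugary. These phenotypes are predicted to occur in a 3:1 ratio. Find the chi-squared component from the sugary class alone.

0.057

Under the 3:1 hypothesis (Σ ratio = 4, N = 529):
  starchy: 529 × 3/4 = 396.75
  sugary: 529 × 1/4 = 132.25
Contribution of sugary: (135 − 132.25)² / 132.25 = 0.0572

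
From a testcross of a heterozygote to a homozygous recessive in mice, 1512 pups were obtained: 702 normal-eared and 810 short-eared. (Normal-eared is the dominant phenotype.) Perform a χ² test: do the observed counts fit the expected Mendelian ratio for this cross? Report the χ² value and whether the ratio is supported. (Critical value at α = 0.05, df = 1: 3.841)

A testcross of a heterozygote (Aa × aa) gives a 1:1 phenotypic ratio.
Expected counts for N = 1512 under a 1:1 ratio (total parts = 2):
  normal-eared: 1512 × 1/2 = 756
  short-eared: 1512 × 1/2 = 756
χ² = Σ (O − E)² / E
  normal-eared: (702 − 756)² / 756 = 3.8571
  short-eared: (810 − 756)² / 756 = 3.8571
χ² = 3.8571 + 3.8571 = 7.7142 ≈ 7.714
Degrees of freedom = 2 − 1 = 1; critical value at α = 0.05 is 3.841.
Since 7.714 > 3.841, we reject the null hypothesis — the data do not fit the 1:1 ratio.

7.714; not consistent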